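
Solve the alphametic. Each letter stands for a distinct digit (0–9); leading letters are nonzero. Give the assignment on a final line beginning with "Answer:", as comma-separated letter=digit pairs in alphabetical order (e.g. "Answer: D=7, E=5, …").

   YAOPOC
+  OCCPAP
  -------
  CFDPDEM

Step 1. [col 1: C + P ≡ M (mod 10)] C=1 is one option consistent with column 1 (C + P ≡ M (mod 10), carry-in 0) — take it, so C=1.
Step 2. [col 1: C + P ≡ M (mod 10)] column 1 (C + P ≡ M (mod 10), carry-in 0) doesn't pin P yet; pick P=3 and continue ⇒ P=3.
Step 3. [col 1: C + P ≡ M (mod 10)] column 1 reads C+P+carry(0)=M with C=1, P=3; with digits 1,3 already taken and all letters distinct, the only value for M is 4, so M=4.
Step 4. [col 2: O + A ≡ E (mod 10)] A=5 is one option consistent with column 2 (O + A ≡ E (mod 10), carry-in 0) — take it ⇒ A=5.
Step 5. [col 2: O + A ≡ E (mod 10)] column 2 (O + A ≡ E (mod 10), carry-in 0) doesn't pin O yet; pick O=2 and continue. So O=2.
Step 6. [col 2: O + A ≡ E (mod 10)] column 2: given O=2, A=5, carry-in 0, and digits 1,2,3,4,5 already taken and all letters distinct, O+A≡E (mod 10) forces E=7. So E=7.
Step 7. [col 3: P + P ≡ D (mod 10)] column 3 reads P+P+carry(0)=D with P=3; with digits 1,2,3,4,5,7 already taken and all letters distinct, the only value for D is 6. So D=6.
Step 8. [col 6: Y + O ≡ F (mod 10)] column 6: given O=2, carry-in 0, and digits 1,2,3,4,5,6,7 already taken and all letters distinct, Y+O≡F (mod 10) forces Y=8. So Y=8.
Step 9. [col 6: Y + O ≡ F (mod 10)] from column 6 (Y=8, O=2, carry-in 0, digits 1,2,3,4,5,6,7,8 already taken and all letters distinct): F must equal 0 ⇒ F=0.

Answer: A=5, C=1, D=6, E=7, F=0, M=4, O=2, P=3, Y=8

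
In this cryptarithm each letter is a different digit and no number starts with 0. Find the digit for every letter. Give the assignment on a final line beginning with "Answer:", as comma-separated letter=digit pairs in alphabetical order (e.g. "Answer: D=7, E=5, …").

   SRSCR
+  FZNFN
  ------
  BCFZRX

Step 1. [B] adding two 5-digit numbers gives at most 5+1 digits, and here it does — B is that final carry and must be 1. So B=1.
Step 2. [col 1: R + N ≡ X (mod 10)] no forcing yet in column 1 (carry-in 0); R=3 is free and consistent — try it. So R=3.
Step 3. [col 1: R + N ≡ X (mod 10)] several values work for X in column 1 (R + N ≡ X (mod 10), carry-in 0); try X=9. So X=9.
Step 4. [col 1: R + N ≡ X (mod 10)] column 1 reads R+N+carry(0)=X with R=3, X=9; with digits 1,3,9 already taken and all letters distinct, the only value for N is 6, so N=6.
Step 5. [col 2: C + F ≡ R (mod 10)] C=5 is one option consistent with column 2 (C + F ≡ R (mod 10), carry-in 0) — take it. So C=5.
Step 6. [col 2: C + F ≡ R (mod 10)] in column 2 we have C+F≡R with carry-in 0; given C=5, R=3 and digits 1,3,5,6,9 already taken and all letters distinct, that pins F to 8 ⇒ F=8.
Step 7. [col 3: S + N ≡ Z (mod 10)] no forcing yet in column 3 (carry-in 1); S=7 is free and consistent — try it, so S=7.
Step 8. [col 3: S + N ≡ Z (mod 10)] from column 3 (S=7, N=6, carry-in 1, digits 1,3,5,6,7,8,9 already taken and all letters distinct): Z must equal 4 ⇒ Z=4.

Answer: B=1, C=5, F=8, N=6, R=3, S=7, X=9, Z=4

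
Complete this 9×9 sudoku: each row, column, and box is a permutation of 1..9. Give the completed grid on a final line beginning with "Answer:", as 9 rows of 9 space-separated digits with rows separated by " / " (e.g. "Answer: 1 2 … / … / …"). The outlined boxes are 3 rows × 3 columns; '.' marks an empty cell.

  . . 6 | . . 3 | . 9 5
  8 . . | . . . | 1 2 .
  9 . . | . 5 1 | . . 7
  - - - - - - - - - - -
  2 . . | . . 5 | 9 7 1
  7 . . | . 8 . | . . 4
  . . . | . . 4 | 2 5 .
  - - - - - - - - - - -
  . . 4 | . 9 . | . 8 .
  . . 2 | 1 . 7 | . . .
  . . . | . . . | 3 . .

Step 1. [r8c2∈{3,5,6,8,9}] 8 has one home in row 8: r8c2, so r8c2=8.
Step 2. [r5c7∈{6}] nothing but 6 survives at r5c7 ⇒ r5c7=6.
Step 3. [r3c3∈{3}] r3c3 is down to just 3, so r3c3=3.
Step 4. [r1c1∈{1,4}] col 1 places 4 nowhere but r1c1. So r1c1=4.
Step 5. [r6c5∈{1,3,6,7}] across col 5, 1 lands solely at r6c5 ⇒ r6c5=1.
Step 6. [r6c4∈{3,6,7,9}] across row 6, 7 lands solely at r6c4 ⇒ r6c4=7.
Step 7. [r1c2∈{1,2,7}] 1 has one home in row 1: r1c2. So r1c2=1.
Step 8. [r7c1∈{1,3,5,6}] 1 has one home in row 7: r7c1. So r7c1=1.
Step 9. [r5c8∈{3}] only 3 remains possible at r5c8, so r5c8=3.
Step 10. [r9c6∈{2,6,8}] col 6 places 8 nowhere but r9c6 ⇒ r9c6=8.
Step 11. [r1c7∈{8}] r1c7 has the single candidate 8. So r1c7=8.
Step 12. [r1c4∈{2}] nothing but 2 survives at r1c4. So r1c4=2.
Step 13. [r9c5∈{2,4,6}] in col 5, 2 fits only at r9c5, so r9c5=2.
Step 14. [r7c6∈{6}] r7c6's peers cover all but 6, so r7c6=6.
Step 15. [r5c4∈{9}] r5c4 is down to just 9, so r5c4=9.
Step 16. [r5c2∈{5}] only 5 remains possible at r5c2 ⇒ r5c2=5.
Step 17. [r2c2∈{7}] only 7 remains possible at r2c2. So r2c2=7.
Step 18. [r7c2∈{3}] r7c2's peers cover all but 3. So r7c2=3.
Step 19. [r3c7∈{4}] nothing but 4 survives at r3c7. So r3c7=4.
Step 20. [r3c8∈{6}] only 6 remains possible at r3c8. So r3c8=6.
Step 21. [r8c5∈{3,4}] 3 has one home in row 8: r8c5. So r8c5=3.
Step 22. [r4c5∈{6}] r4c5 is down to just 6 ⇒ r4c5=6.
Step 23. [r9c4∈{4,5}] box 8 places 4 nowhere but r9c4 ⇒ r9c4=4.
Step 24. [r8c7∈{5}] nothing but 5 survives at r8c7. So r8c7=5.
Step 25. [r8c1∈{6}] r8c1's peers cover all but 6, so r8c1=6.
Step 26. [r9c2∈{9}] nothing but 9 survives at r9c2 ⇒ r9c2=9.
Step 27. [r9c3∈{5,7}] row 9 places 7 nowhere but r9c3, so r9c3=7.
Step 28. [r4c3∈{8}] r4c3's peers cover all but 8 ⇒ r4c3=8.
Step 29. [r6c3∈{9}] r6c3 has the single candidate 9, so r6c3=9.
Step 30. [r7c7∈{7}] only 7 remains possible at r7c7. So r7c7=7.
Step 31. [r8c9∈{9}] r8c9 is down to just 9 ⇒ r8c9=9.
Step 32. [r7c4∈{5}] r7c4 is down to just 5 ⇒ r7c4=5.
Step 33. [r8c8∈{4}] r8c8 is down to just 4 ⇒ r8c8=4.
Step 34. [r6c1∈{3}] nothing but 3 survives at r6c1 ⇒ r6c1=3.
Step 35. [r6c9∈{8}] nothing but 8 survives at r6c9, so r6c9=8.
Step 36. [r3c2∈{2}] r3c2 is down to just 2. So r3c2=2.
Step 37. [r9c1∈{5}] r9c1 has the single candidate 5 ⇒ r9c1=5.
Step 38. [r2c4∈{6}] nothing but 6 survives at r2c4. So r2c4=6.
Step 39. [r4c2∈{4}] only 4 remains possible at r4c2, so r4c2=4.
Step 40. [r2c5∈{4}] r2c5 has the single candidate 4 ⇒ r2c5=4.
Step 41. [r2c6∈{9}] r2c6 is down to just 9. So r2c6=9.
Step 42. [r4c4∈{3}] nothing but 3 survives at r4c4 ⇒ r4c4=3.
Step 43. [r7c9∈{2}] nothing but 2 survives at r7c9, so r7c9=2.
Step 44. [r5c6∈{2}] only 2 remains possible at r5c6 ⇒ r5c6=2.
Step 45. [r1c5∈{7}] only 7 remains possible at r1c5, so r1c5=7.
Step 46. [r2c3∈{5}] r2c3 has the single candidate 5 ⇒ r2c3=5.
Step 47. [r9c9∈{6}] nothing but 6 survives at r9c9. So r9c9=6.
Step 48. [r2c9∈{3}] nothing but 3 survives at r2c9, so r2c9=3.
Step 49. [r5c3∈{1}] r5c3 has the single candidate 1, so r5c3=1.
Step 50. [r6c2∈{6}] r6c2 is down to just 6 ⇒ r6c2=6.
Step 51. [r3c4∈{8}] only 8 remains possible at r3c4. So r3c4=8.
Step 52. [r9c8∈{1}] r9c8 is down to just 1 ⇒ r9c8=1.

Answer: 4 1 6 2 7 3 8 9 5 / 8 7 5 6 4 9 1 2 3 / 9 2 3 8 5 1 4 6 7 / 2 4 8 3 6 5 9 7 1 / 7 5 1 9 8 2 6 3 4 / 3 6 9 7 1 4 2 5 8 / 1 3 4 5 9 6 7 8 2 / 6 8 2 1 3 7 5 4 9 / 5 9 7 4 2 8 3 1 6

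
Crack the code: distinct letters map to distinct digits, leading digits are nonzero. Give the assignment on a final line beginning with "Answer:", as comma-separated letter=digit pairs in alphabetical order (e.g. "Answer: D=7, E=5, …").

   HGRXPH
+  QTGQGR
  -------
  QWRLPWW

Step 1. [Q] Q is the leading digit of a 7-digit sum of two 6-digit numbers; the final carry is exactly 1, so Q=1.
Step 2. [col 1: H + R ≡ W (mod 10)] no forcing yet in column 1 (carry-in 0); R=2 is free and consistent — try it ⇒ R=2.
Step 3. [col 1: H + R ≡ W (mod 10)] several values work for H in column 1 (H + R ≡ W (mod 10), carry-in 0); try H=8 ⇒ H=8.
Step 4. [col 1: H + R ≡ W (mod 10)] in column 1 we have H+R≡W with carry-in 0; given H=8, R=2 and digits 1,2,8 already taken and all letters distinct, that pins W to 0, so W=0.
Step 5. [col 2: P + G ≡ W (mod 10)] no forcing yet in column 2 (carry-in 1); P=6 is free and consistent — try it. So P=6.
Step 6. [col 2: P + G ≡ W (mod 10)] in column 2 we have P+G≡W with carry-in 1; given P=6, W=0 and digits 0,1,2,6,8 already taken and all letters distinct, that pins G to 3, so G=3.
Step 7. [col 3: X + Q ≡ P (mod 10)] in column 3 we have X+Q≡P with carry-in 1; given Q=1, P=6 and digits 0,1,2,3,6,8 already taken and all letters distinct, that pins X to 4 ⇒ X=4.
Step 8. [col 4: R + G ≡ L (mod 10)] column 4: given R=2, G=3, carry-in 0, and digits 0,1,2,3,4,6,8 already taken and all letters distinct, R+G≡L (mod 10) forces L=5. So L=5.
Step 9. [col 5: G + T ≡ R (mod 10)] column 5 reads G+T+carry(0)=R with G=3, R=2; with digits 0,1,2,3,4,5,6,8 already taken and all letters distinct, the only value for T is 9 ⇒ T=9.

Answer: G=3, H=8, L=5, P=6, Q=1, R=2, T=9, W=0, X=4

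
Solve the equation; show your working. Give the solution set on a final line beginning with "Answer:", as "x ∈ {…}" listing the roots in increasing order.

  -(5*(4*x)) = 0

Step 1. [-(5*(4*x)) = 0] flip signs both sides ⇒ neg: 5*(4*x) = 0.
Step 2. [5*(4*x) = 0] LHS = 5·(…); ÷5 both sides. So div: 4*x = 0.
Step 3. [4*x = 0] 4 out front; divide by 4, so div: x = 0.

Answer: x ∈ {0}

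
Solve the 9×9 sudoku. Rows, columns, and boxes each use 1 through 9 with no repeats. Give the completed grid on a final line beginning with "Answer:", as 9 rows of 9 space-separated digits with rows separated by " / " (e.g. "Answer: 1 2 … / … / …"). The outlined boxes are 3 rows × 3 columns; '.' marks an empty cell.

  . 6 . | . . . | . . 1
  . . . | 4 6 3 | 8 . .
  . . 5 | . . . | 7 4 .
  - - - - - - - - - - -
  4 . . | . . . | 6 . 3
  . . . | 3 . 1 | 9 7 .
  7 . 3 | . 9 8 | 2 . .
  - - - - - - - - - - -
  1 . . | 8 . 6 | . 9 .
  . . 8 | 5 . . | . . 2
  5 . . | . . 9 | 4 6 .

Step 1. [r3c6∈{2}] nothing but 2 survives at r3c6, so r3c6=2.
Step 2. [r5c5∈{2,4,5}] across box 5, 4 lands solely at r5c5, so r5c5=4.
Step 3. [r1c3∈{2,4,7,9}] row 1 places 4 nowhere but r1c3. So r1c3=4.
Step 4. [r4c8∈{1,5,8}] across col 8, 8 lands solely at r4c8. So r4c8=8.
Step 5. [r5c9∈{5}] r5c9 is down to just 5 ⇒ r5c9=5.
Step 6. [r2c9∈{9}] only 9 remains possible at r2c9. So r2c9=9.
Step 7. [r2c1∈{2}] r2c1 is down to just 2 ⇒ r2c1=2.
Step 8. [r7c2∈{2,3,4,7}] r7c2 is the only open cell in row 7 admitting 4. So r7c2=4.
Step 9. [r8c1∈{3,6,9}] row 8 places 6 nowhere but r8c1, so r8c1=6.
Step 10. [r8c2∈{3,7,9}] across row 8, 9 lands solely at r8c2. So r8c2=9.
Step 11. [r9c2∈{2,3,7}] 3 has one home in box 7: r9c2, so r9c2=3.
Step 12. [r3c1∈{3,8,9}] across row 3, 3 lands solely at r3c1. So r3c1=3.
Step 13. [r7c9∈{7}] r7c9's peers cover all but 7. So r7c9=7.
Step 14. [r7c3∈{2}] nothing but 2 survives at r7c3, so r7c3=2.
Step 15. [r9c3∈{7}] r9c3's peers cover all but 7, so r9c3=7.
Step 16. [r2c3∈{1}] r2c3 is down to just 1 ⇒ r2c3=1.
Step 17. [r4c2∈{1,2,5}] 1 has one home in row 4: r4c2, so r4c2=1.
Step 18. [r8c7∈{1,3}] col 7 places 1 nowhere but r8c7. So r8c7=1.
Step 19. [r8c8∈{3}] nothing but 3 survives at r8c8, so r8c8=3.
Step 20. [r3c2∈{8}] only 8 remains possible at r3c2, so r3c2=8.
Step 21. [r8c5∈{7}] r8c5 is down to just 7 ⇒ r8c5=7.
Step 22. [r3c5∈{1}] r3c5's peers cover all but 1, so r3c5=1.
Step 23. [r9c5∈{2}] r9c5's peers cover all but 2 ⇒ r9c5=2.
Step 24. [r4c5∈{5}] r4c5's peers cover all but 5. So r4c5=5.
Step 25. [r1c6∈{5,7}] in col 6, 5 fits only at r1c6, so r1c6=5.
Step 26. [r1c4∈{7,9}] in row 1, 7 fits only at r1c4. So r1c4=7.
Step 27. [r7c5∈{3}] nothing but 3 survives at r7c5, so r7c5=3.
Step 28. [r8c6∈{4}] r8c6 has the single candidate 4, so r8c6=4.
Step 29. [r3c9∈{6}] only 6 remains possible at r3c9, so r3c9=6.
Step 30. [r1c7∈{3}] r1c7 is down to just 3, so r1c7=3.
Step 31. [r6c2∈{5}] r6c2 is down to just 5 ⇒ r6c2=5.
Step 32. [r4c4∈{2}] r4c4 has the single candidate 2. So r4c4=2.
Step 33. [r4c6∈{7}] r4c6 is down to just 7 ⇒ r4c6=7.
Step 34. [r7c7∈{5}] only 5 remains possible at r7c7 ⇒ r7c7=5.
Step 35. [r3c4∈{9}] r3c4's peers cover all but 9 ⇒ r3c4=9.
Step 36. [r1c8∈{2}] r1c8 has the single candidate 2. So r1c8=2.
Step 37. [r5c3∈{6}] r5c3 is down to just 6. So r5c3=6.
Step 38. [r9c9∈{8}] r9c9 is down to just 8, so r9c9=8.
Step 39. [r6c9∈{4}] r6c9 has the single candidate 4 ⇒ r6c9=4.
Step 40. [r1c5∈{8}] nothing but 8 survives at r1c5, so r1c5=8.
Step 41. [r2c8∈{5}] r2c8's peers cover all but 5, so r2c8=5.
Step 42. [r6c4∈{6}] r6c4's peers cover all but 6 ⇒ r6c4=6.
Step 43. [r9c4∈{1}] nothing but 1 survives at r9c4. So r9c4=1.
Step 44. [r5c1∈{8}] r5c1 is down to just 8. So r5c1=8.
Step 45. [r4c3∈{9}] nothing but 9 survives at r4c3. So r4c3=9.
Step 46. [r6c8∈{1}] r6c8 has the single candidate 1, so r6c8=1.
Step 47. [r1c1∈{9}] r1c1 has the single candidate 9, so r1c1=9.
Step 48. [r2c2∈{7}] nothing but 7 survives at r2c2. So r2c2=7.
Step 49. [r5c2∈{2}] nothing but 2 survives at r5c2 ⇒ r5c2=2.

Answer: 9 6 4 7 8 5 3 2 1 / 2 7 1 4 6 3 8 5 9 / 3 8 5 9 1 2 7 4 6 / 4 1 9 2 5 7 6 8 3 / 8 2 6 3 4 1 9 7 5 / 7 5 3 6 9 8 2 1 4 / 1 4 2 8 3 6 5 9 7 / 6 9 8 5 7 4 1 3 2 / 5 3 7 1 2 9 4 6 8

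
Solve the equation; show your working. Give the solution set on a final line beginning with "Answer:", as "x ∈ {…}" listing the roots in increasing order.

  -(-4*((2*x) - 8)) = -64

Step 1. [-(-4*((2*x) - 8)) = -64] LHS negated; negate both sides, so neg: -4*((2*x) - 8) = 64.
Step 2. [-4*((2*x) - 8) = 64] divide by the outer -4. So div: (2*x) - 8 = -16.
Step 3. [(2*x) - 8 = -16] 8 comes off first (add 8) ⇒ sub: 2*x = -8.
Step 4. [2*x = -8] LHS = 2·(…); ÷2 both sides ⇒ div: x = -4.

Answer: x ∈ {-4}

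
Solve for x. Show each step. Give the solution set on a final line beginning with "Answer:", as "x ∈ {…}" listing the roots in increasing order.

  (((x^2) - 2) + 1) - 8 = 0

Step 1. [(((x^2) - 2) + 1) - 8 = 0] peel the -8: add 8 from each side, so sub: ((x^2) - 2) + 1 = 8.
Step 2. [((x^2) - 2) + 1 = 8] 1 comes off first (subtract 1) ⇒ sub: (x^2) - 2 = 7.
Step 3. [(x^2) - 2 = 7] the outer -2 inverts by adding 2. So sub: x^2 = 9.
Step 4. [x^2 = 9] LHS squared, RHS 9 ≥ 0: apply √ (±), so sqrt: x = 3 or -3.

Answer: x ∈ {-3, 3}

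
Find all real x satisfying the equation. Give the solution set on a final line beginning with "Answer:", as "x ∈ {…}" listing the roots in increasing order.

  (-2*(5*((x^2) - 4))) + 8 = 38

Step 1. [(-2*(5*((x^2) - 4))) + 8 = 38] the outer +8 inverts by subtracting 8. So sub: -2*(5*((x^2) - 4)) = 30.
Step 2. [-2*(5*((x^2) - 4)) = 30] -2·(inner) — divide through by -2. So div: 5*((x^2) - 4) = -15.
Step 3. [5*((x^2) - 4) = -15] leading coefficient 5: divide by 5, so div: (x^2) - 4 = -3.
Step 4. [(x^2) - 4 = -3] 4 comes off first (add 4), so sub: x^2 = 1.
Step 5. [x^2 = 1] √ both sides: 1 ≥ 0 gives two branches, so sqrt: x = 1 or -1.

Answer: x ∈ {-1, 1}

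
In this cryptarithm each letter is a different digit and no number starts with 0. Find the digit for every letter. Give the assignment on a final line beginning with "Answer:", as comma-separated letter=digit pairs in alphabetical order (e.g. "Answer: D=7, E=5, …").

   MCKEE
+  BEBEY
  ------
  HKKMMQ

Step 1. [col 1: E + Y ≡ Q (mod 10)] Y=9 is one option consistent with column 1 (E + Y ≡ Q (mod 10), carry-in 0) — take it ⇒ Y=9.
Step 2. [col 1: E + Y ≡ Q (mod 10)] several values work for Q in column 1 (E + Y ≡ Q (mod 10), carry-in 0); try Q=6, so Q=6.
Step 3. [H] the sum has 6 digits but both addends have 5; that extra leading digit H is the final carry, namely 1. So H=1.
Step 4. [col 1: E + Y ≡ Q (mod 10)] column 1 reads E+Y+carry(0)=Q with Y=9, Q=6; with digits 1,6,9 already taken and all letters distinct, the only value for E is 7 ⇒ E=7.
Step 5. [col 2: E + E ≡ M (mod 10)] column 2: given E=7, carry-in 1, and digits 1,6,7,9 already taken and all letters distinct, E+E≡M (mod 10) forces M=5. So M=5.
Step 6. [col 3: K + B ≡ M (mod 10)] several values work for B in column 3 (K + B ≡ M (mod 10), carry-in 1); try B=4, so B=4.
Step 7. [col 3: K + B ≡ M (mod 10)] from column 3 (B=4, M=5, carry-in 1, digits 1,4,5,6,7,9 already taken and all letters distinct): K must equal 0. So K=0.
Step 8. [col 4: C + E ≡ K (mod 10)] in column 4 we have C+E≡K with carry-in 0; given E=7, K=0 and digits 0,1,4,5,6,7,9 already taken and all letters distinct, that pins C to 3. So C=3.

Answer: B=4, C=3, E=7, H=1, K=0, M=5, Q=6, Y=9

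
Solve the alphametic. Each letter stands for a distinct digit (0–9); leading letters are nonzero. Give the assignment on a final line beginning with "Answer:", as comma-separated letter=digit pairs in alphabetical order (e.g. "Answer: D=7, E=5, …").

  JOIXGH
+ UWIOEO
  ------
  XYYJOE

Step 1. [col 1: H + O ≡ E (mod 10)] several values work for H in column 1 (H + O ≡ E (mod 10), carry-in 0); try H=8. So H=8.
Step 2. [col 1: H + O ≡ E (mod 10)] no forcing yet in column 1 (carry-in 0); E=2 is free and consistent — try it. So E=2.
Step 3. [col 1: H + O ≡ E (mod 10)] column 1: given H=8, E=2, carry-in 0, and digits 2,8 already taken and all letters distinct, H+O≡E (mod 10) forces O=4 ⇒ O=4.
Step 4. [col 2: G + E ≡ O (mod 10)] from column 2 (E=2, O=4, carry-in 1, digits 2,4,8 already taken and all letters distinct): G must equal 1. So G=1.
Step 5. [col 3: X + O ≡ J (mod 10)] no forcing yet in column 3 (carry-in 0); J=3 is free and consistent — try it, so J=3.
Step 6. [col 3: X + O ≡ J (mod 10)] from column 3 (O=4, J=3, carry-in 0, digits 1,2,3,4,8 already taken and all letters distinct): X must equal 9. So X=9.
Step 7. [col 4: I + I ≡ Y (mod 10)] in column 4 we have I+I≡Y with carry-in 1; given nothing yet and digits 1,2,3,4,8,9 already taken and all letters distinct, that pins Y to 5, so Y=5.
Step 8. [col 4: I + I ≡ Y (mod 10)] column 4 reads I+I+carry(1)=Y with Y=5; with digits 1,2,3,4,5,8,9 already taken and all letters distinct, the only value for I is 7. So I=7.
Step 9. [col 5: O + W ≡ Y (mod 10)] in column 5 we have O+W≡Y with carry-in 1; given O=4, Y=5 and digits 1,2,3,4,5,7,8,9 already taken and all letters distinct, that pins W to 0, so W=0.
Step 10. [col 6: J + U ≡ X (mod 10)] column 6 reads J+U+carry(0)=X with J=3, X=9; with digits 0,1,2,3,4,5,7,8,9 already taken and all letters distinct, the only value for U is 6 ⇒ U=6.

Answer: E=2, G=1, H=8, I=7, J=3, O=4, U=6, W=0, X=9, Y=5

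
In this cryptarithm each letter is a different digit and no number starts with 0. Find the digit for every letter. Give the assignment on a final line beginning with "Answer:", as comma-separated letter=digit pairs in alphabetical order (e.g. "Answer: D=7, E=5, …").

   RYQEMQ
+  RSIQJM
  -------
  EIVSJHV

Step 1. [col 1: Q + M ≡ V (mod 10)] no forcing yet in column 1 (carry-in 0); M=4 is free and consistent — try it. So M=4.
Step 2. [col 1: Q + M ≡ V (mod 10)] several values work for Q in column 1 (Q + M ≡ V (mod 10), carry-in 0); try Q=2, so Q=2.
Step 3. [col 1: Q + M ≡ V (mod 10)] from column 1 (Q=2, M=4, carry-in 0, digits 2,4 already taken and all letters distinct): V must equal 6. So V=6.
Step 4. [col 2: M + J ≡ H (mod 10)] column 2 (M + J ≡ H (mod 10), carry-in 0) doesn't pin H yet; pick H=7 and continue, so H=7.
Step 5. [col 2: M + J ≡ H (mod 10)] in column 2 we have M+J≡H with carry-in 0; given M=4, H=7 and digits 2,4,6,7 already taken and all letters distinct, that pins J to 3. So J=3.
Step 6. [col 3: E + Q ≡ J (mod 10)] from column 3 (Q=2, J=3, carry-in 0, digits 2,3,4,6,7 already taken and all letters distinct): E must equal 1, so E=1.
Step 7. [col 4: Q + I ≡ S (mod 10)] in column 4 we have Q+I≡S with carry-in 0; given Q=2 and digits 1,2,3,4,6,7 already taken and all letters distinct, that pins I to 8, so I=8.
Step 8. [col 4: Q + I ≡ S (mod 10)] column 4: given Q=2, I=8, carry-in 0, and digits 1,2,3,4,6,7,8 already taken and all letters distinct, Q+I≡S (mod 10) forces S=0 ⇒ S=0.
Step 9. [col 5: Y + S ≡ V (mod 10)] column 5: given S=0, V=6, carry-in 1, and digits 0,1,2,3,4,6,7,8 already taken and all letters distinct, Y+S≡V (mod 10) forces Y=5. So Y=5.
Step 10. [col 6: R + R ≡ I (mod 10)] column 6: given I=8, carry-in 0, and digits 0,1,2,3,4,5,6,7,8 already taken and all letters distinct, R+R≡I (mod 10) forces R=9 ⇒ R=9.

Answer: E=1, H=7, I=8, J=3, M=4, Q=2, R=9, S=0, V=6, Y=5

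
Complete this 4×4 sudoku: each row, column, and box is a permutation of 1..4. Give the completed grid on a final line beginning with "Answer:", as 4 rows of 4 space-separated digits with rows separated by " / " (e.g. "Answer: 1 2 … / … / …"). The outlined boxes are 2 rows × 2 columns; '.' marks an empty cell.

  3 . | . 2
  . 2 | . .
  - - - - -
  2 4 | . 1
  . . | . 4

Step 1. [r1c2∈{1}] only 1 remains possible at r1c2. So r1c2=1.
Step 2. [r2c3∈{1,3,4}] in row 2, 1 fits only at r2c3, so r2c3=1.
Step 3. [r4c2∈{3}] r4c2's peers cover all but 3 ⇒ r4c2=3.
Step 4. [r2c1∈{4}] only 4 remains possible at r2c1, so r2c1=4.
Step 5. [r4c1∈{1}] nothing but 1 survives at r4c1. So r4c1=1.
Step 6. [r2c4∈{3}] only 3 remains possible at r2c4. So r2c4=3.
Step 7. [r4c3∈{2}] only 2 remains possible at r4c3 ⇒ r4c3=2.
Step 8. [r3c3∈{3}] r3c3's peers cover all but 3 ⇒ r3c3=3.
Step 9. [r1c3∈{4}] only 4 remains possible at r1c3. So r1c3=4.

Answer: 3 1 4 2 / 4 2 1 3 / 2 4 3 1 / 1 3 2 4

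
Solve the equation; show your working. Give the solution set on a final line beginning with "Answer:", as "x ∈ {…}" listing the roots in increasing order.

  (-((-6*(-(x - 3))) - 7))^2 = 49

Step 1. [(-((-6*(-(x - 3))) - 7))^2 = 49] √ both sides: 49 ≥ 0 gives two branches, so sqrt: -((-6*(-(x - 3))) - 7) = 7 or -7.
Step 2. [-((-6*(-(x - 3))) - 7) = 7 or -7] LHS negated; negate both sides. So neg: (-6*(-(x - 3))) - 7 = -7 or 7.
Step 3. [(-6*(-(x - 3))) - 7 = -7 or 7] peel the -7: add 7 from each side, so sub: -6*(-(x - 3)) = 0 or 14.
Step 4. [-6*(-(x - 3)) = 0 or 14] -6 out front; divide by -6, so div: -(x - 3) = 0 or -7/3.
Step 5. [-(x - 3) = 0 or -7/3] flip signs both sides ⇒ neg: x - 3 = 0 or 7/3.
Step 6. [x - 3 = 0 or 7/3] -3 is outermost — add 3 both sides ⇒ sub: x = 3 or 16/3.

Answer: x ∈ {3, 16/3}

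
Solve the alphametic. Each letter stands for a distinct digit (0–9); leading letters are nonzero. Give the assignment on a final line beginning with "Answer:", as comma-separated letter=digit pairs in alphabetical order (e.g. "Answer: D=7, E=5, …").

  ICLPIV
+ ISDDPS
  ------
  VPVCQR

Step 1. [col 1: V + S ≡ R (mod 10)] several values work for S in column 1 (V + S ≡ R (mod 10), carry-in 0); try S=8, so S=8.
Step 2. [col 1: V + S ≡ R (mod 10)] no forcing yet in column 1 (carry-in 0); V=5 is free and consistent — try it. So V=5.
Step 3. [col 1: V + S ≡ R (mod 10)] column 1 reads V+S+carry(0)=R with V=5, S=8; with digits 5,8 already taken and all letters distinct, the only value for R is 3 ⇒ R=3.
Step 4. [col 2: I + P ≡ Q (mod 10)] several values work for I in column 2 (I + P ≡ Q (mod 10), carry-in 1); try I=2. So I=2.
Step 5. [col 2: I + P ≡ Q (mod 10)] column 2 (I + P ≡ Q (mod 10), carry-in 1) doesn't pin P yet; pick P=7 and continue. So P=7.
Step 6. [col 2: I + P ≡ Q (mod 10)] column 2: given I=2, P=7, carry-in 1, and digits 2,3,5,7,8 already taken and all letters distinct, I+P≡Q (mod 10) forces Q=0 ⇒ Q=0.
Step 7. [col 3: P + D ≡ C (mod 10)] several values work for C in column 3 (P + D ≡ C (mod 10), carry-in 1); try C=9, so C=9.
Step 8. [col 3: P + D ≡ C (mod 10)] column 3 reads P+D+carry(1)=C with P=7, C=9; with digits 0,2,3,5,7,8,9 already taken and all letters distinct, the only value for D is 1, so D=1.
Step 9. [col 4: L + D ≡ V (mod 10)] column 4: given D=1, V=5, carry-in 0, and digits 0,1,2,3,5,7,8,9 already taken and all letters distinct, L+D≡V (mod 10) forces L=4. So L=4.

Answer: C=9, D=1, I=2, L=4, P=7, Q=0, R=3, S=8, V=5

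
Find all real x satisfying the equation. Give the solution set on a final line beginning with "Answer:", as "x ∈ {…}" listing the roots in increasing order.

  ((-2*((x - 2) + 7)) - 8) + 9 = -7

Step 1. [((-2*((x - 2) + 7)) - 8) + 9 = -7] 9 comes off first (subtract 9), so sub: (-2*((x - 2) + 7)) - 8 = -16.
Step 2. [(-2*((x - 2) + 7)) - 8 = -16] 8 comes off first (add 8) ⇒ sub: -2*((x - 2) + 7) = -8.
Step 3. [-2*((x - 2) + 7) = -8] -2·(inner) — divide through by -2 ⇒ div: (x - 2) + 7 = 4.
Step 4. [(x - 2) + 7 = 4] +7 is outermost — subtract 7 both sides ⇒ sub: x - 2 = -3.
Step 5. [x - 2 = -3] the outer -2 inverts by adding 2, so sub: x = -1.

Answer: x ∈ {-1}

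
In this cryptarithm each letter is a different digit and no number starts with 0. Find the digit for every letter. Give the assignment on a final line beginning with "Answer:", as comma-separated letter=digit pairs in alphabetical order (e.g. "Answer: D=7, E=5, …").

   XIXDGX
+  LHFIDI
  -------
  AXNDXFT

Step 1. [A] the sum has 7 digits but both addends have 6; that extra leading digit A is the final carry, namely 1, so A=1.
Step 2. [col 1: X + I ≡ T (mod 10)] no forcing yet in column 1 (carry-in 0); I=8 is free and consistent — try it, so I=8.
Step 3. [col 1: X + I ≡ T (mod 10)] no forcing yet in column 1 (carry-in 0); T=4 is free and consistent — try it ⇒ T=4.
Step 4. [col 1: X + I ≡ T (mod 10)] from column 1 (I=8, T=4, carry-in 0, digits 1,4,8 already taken and all letters distinct): X must equal 6 ⇒ X=6.
Step 5. [col 2: G + D ≡ F (mod 10)] no forcing yet in column 2 (carry-in 1); F=0 is free and consistent — try it. So F=0.
Step 6. [col 2: G + D ≡ F (mod 10)] column 2 (G + D ≡ F (mod 10), carry-in 1) doesn't pin G yet; pick G=2 and continue. So G=2.
Step 7. [col 2: G + D ≡ F (mod 10)] column 2: given G=2, F=0, carry-in 1, and digits 0,1,2,4,6,8 already taken and all letters distinct, G+D≡F (mod 10) forces D=7 ⇒ D=7.
Step 8. [col 5: I + H ≡ N (mod 10)] column 5: given I=8, carry-in 0, and digits 0,1,2,4,6,7,8 already taken and all letters distinct, I+H≡N (mod 10) forces N=3, so N=3.
Step 9. [col 5: I + H ≡ N (mod 10)] column 5: given I=8, N=3, carry-in 0, and digits 0,1,2,3,4,6,7,8 already taken and all letters distinct, I+H≡N (mod 10) forces H=5 ⇒ H=5.
Step 10. [col 6: X + L ≡ X (mod 10)] from column 6 (X=6, carry-in 1, digits 0,1,2,3,4,5,6,7,8 already taken and all letters distinct): L must equal 9 ⇒ L=9.

Answer: A=1, D=7, F=0, G=2, H=5, I=8, L=9, N=3, T=4, X=6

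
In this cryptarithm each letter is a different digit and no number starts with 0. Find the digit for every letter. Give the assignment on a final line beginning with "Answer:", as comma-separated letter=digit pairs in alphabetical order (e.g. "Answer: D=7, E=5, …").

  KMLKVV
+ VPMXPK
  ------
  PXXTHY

Step 1. [col 1: V + K ≡ Y (mod 10)] K=4 is one option consistent with column 1 (V + K ≡ Y (mod 10), carry-in 0) — take it ⇒ K=4.
Step 2. [col 1: V + K ≡ Y (mod 10)] several values work for Y in column 1 (V + K ≡ Y (mod 10), carry-in 0); try Y=6, so Y=6.
Step 3. [col 1: V + K ≡ Y (mod 10)] column 1: given K=4, Y=6, carry-in 0, and digits 4,6 already taken and all letters distinct, V+K≡Y (mod 10) forces V=2. So V=2.
Step 4. [col 2: V + P ≡ H (mod 10)] column 2 (V + P ≡ H (mod 10), carry-in 0) doesn't pin P yet; pick P=7 and continue ⇒ P=7.
Step 5. [col 2: V + P ≡ H (mod 10)] from column 2 (V=2, P=7, carry-in 0, digits 2,4,6,7 already taken and all letters distinct): H must equal 9. So H=9.
Step 6. [col 3: K + X ≡ T (mod 10)] column 3 reads K+X+carry(0)=T with K=4; with digits 2,4,6,7,9 already taken and all letters distinct, the only value for X is 1 ⇒ X=1.
Step 7. [col 3: K + X ≡ T (mod 10)] column 3: given K=4, X=1, carry-in 0, and digits 1,2,4,6,7,9 already taken and all letters distinct, K+X≡T (mod 10) forces T=5. So T=5.
Step 8. [col 4: L + M ≡ X (mod 10)] M=3 is one option consistent with column 4 (L + M ≡ X (mod 10), carry-in 0) — take it ⇒ M=3.
Step 9. [col 4: L + M ≡ X (mod 10)] in column 4 we have L+M≡X with carry-in 0; given M=3, X=1 and digits 1,2,3,4,5,6,7,9 already taken and all letters distinct, that pins L to 8 ⇒ L=8.

Answer: H=9, K=4, L=8, M=3, P=7, T=5, V=2, X=1, Y=6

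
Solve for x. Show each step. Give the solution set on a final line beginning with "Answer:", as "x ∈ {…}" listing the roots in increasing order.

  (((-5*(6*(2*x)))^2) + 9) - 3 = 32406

Step 1. [(((-5*(6*(2*x)))^2) + 9) - 3 = 32406] peel the -3: add 3 from each side, so sub: ((-5*(6*(2*x)))^2) + 9 = 32409.
Step 2. [((-5*(6*(2*x)))^2) + 9 = 32409] subtract 9: x sits inside (… + 9). So sub: (-5*(6*(2*x)))^2 = 32400.
Step 3. [(-5*(6*(2*x)))^2 = 32400] LHS squared, RHS 32400 ≥ 0: apply √ (±) ⇒ sqrt: -5*(6*(2*x)) = 180 or -180.
Step 4. [-5*(6*(2*x)) = 180 or -180] LHS = -5·(…); ÷-5 both sides ⇒ div: 6*(2*x) = -36 or 36.
Step 5. [6*(2*x) = -36 or 36] 6 out front; divide by 6 ⇒ div: 2*x = -6 or 6.
Step 6. [2*x = -6 or 6] 2·(inner) — divide through by 2. So div: x = -3 or 3.

Answer: x ∈ {-3, 3}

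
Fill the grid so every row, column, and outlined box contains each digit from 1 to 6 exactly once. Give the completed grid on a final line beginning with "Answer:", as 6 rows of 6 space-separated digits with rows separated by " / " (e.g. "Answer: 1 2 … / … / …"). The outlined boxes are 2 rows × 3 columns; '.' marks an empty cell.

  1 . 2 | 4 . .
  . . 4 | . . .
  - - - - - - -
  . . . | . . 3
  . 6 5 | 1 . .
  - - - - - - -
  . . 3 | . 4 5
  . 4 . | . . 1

Step 1. [r2c1∈{3,5,6}] across box 1, 6 lands solely at r2c1, so r2c1=6.
Step 2. [r4c5∈{2}] nothing but 2 survives at r4c5. So r4c5=2.
Step 3. [r5c4∈{2,6}] r5c4 is the only open cell in row 5 admitting 6, so r5c4=6.
Step 4. [r6c5∈{3}] r6c5's peers cover all but 3. So r6c5=3.
Step 5. [r5c1∈{2}] nothing but 2 survives at r5c1. So r5c1=2.
Step 6. [r2c4∈{2,3,5}] across col 4, 3 lands solely at r2c4, so r2c4=3.
Step 7. [r3c5∈{5,6}] r3c5 is the only open cell in row 3 admitting 6 ⇒ r3c5=6.
Step 8. [r1c5∈{5}] r1c5 is down to just 5 ⇒ r1c5=5.
Step 9. [r3c2∈{1,2}] across row 3, 2 lands solely at r3c2 ⇒ r3c2=2.
Step 10. [r3c1∈{4}] r3c1 has the single candidate 4 ⇒ r3c1=4.
Step 11. [r2c6∈{2}] r2c6 is down to just 2. So r2c6=2.
Step 12. [r5c2∈{1}] r5c2's peers cover all but 1 ⇒ r5c2=1.
Step 13. [r1c2∈{3}] r1c2 has the single candidate 3 ⇒ r1c2=3.
Step 14. [r2c2∈{5}] nothing but 5 survives at r2c2. So r2c2=5.
Step 15. [r6c1∈{5}] r6c1's peers cover all but 5, so r6c1=5.
Step 16. [r2c5∈{1}] nothing but 1 survives at r2c5 ⇒ r2c5=1.
Step 17. [r6c3∈{6}] r6c3's peers cover all but 6 ⇒ r6c3=6.
Step 18. [r3c3∈{1}] r3c3's peers cover all but 1, so r3c3=1.
Step 19. [r4c6∈{4}] nothing but 4 survives at r4c6 ⇒ r4c6=4.
Step 20. [r6c4∈{2}] r6c4 is down to just 2 ⇒ r6c4=2.
Step 21. [r4c1∈{3}] r4c1 has the single candidate 3. So r4c1=3.
Step 22. [r1c6∈{6}] only 6 remains possible at r1c6. So r1c6=6.
Step 23. [r3c4∈{5}] nothing but 5 survives at r3c4. So r3c4=5.

Answer: 1 3 2 4 5 6 / 6 5 4 3 1 2 / 4 2 1 5 6 3 / 3 6 5 1 2 4 / 2 1 3 6 4 5 / 5 4 6 2 3 1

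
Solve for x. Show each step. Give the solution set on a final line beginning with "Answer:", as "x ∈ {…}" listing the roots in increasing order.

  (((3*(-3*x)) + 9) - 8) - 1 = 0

Step 1. [(((3*(-3*x)) + 9) - 8) - 1 = 0] peel the -1: add 1 from each side, so sub: ((3*(-3*x)) + 9) - 8 = 1.
Step 2. [((3*(-3*x)) + 9) - 8 = 1] the outer -8 inverts by adding 8 ⇒ sub: (3*(-3*x)) + 9 = 9.
Step 3. [(3*(-3*x)) + 9 = 9] peel the +9: subtract 9 from each side, so sub: 3*(-3*x) = 0.
Step 4. [3*(-3*x) = 0] LHS = 3·(…); ÷3 both sides ⇒ div: -3*x = 0.
Step 5. [-3*x = 0] divide by the outer -3. So div: x = 0.

Answer: x ∈ {0}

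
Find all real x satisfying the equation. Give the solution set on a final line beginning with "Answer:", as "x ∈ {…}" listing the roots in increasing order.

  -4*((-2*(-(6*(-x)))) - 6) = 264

Step 1. [-4*((-2*(-(6*(-x)))) - 6) = 264] -4·(inner) — divide through by -4. So div: (-2*(-(6*(-x)))) - 6 = -66.
Step 2. [(-2*(-(6*(-x)))) - 6 = -66] the outer -6 inverts by adding 6 ⇒ sub: -2*(-(6*(-x))) = -60.
Step 3. [-2*(-(6*(-x))) = -60] -2 out front; divide by -2 ⇒ div: -(6*(-x)) = 30.
Step 4. [-(6*(-x)) = 30] LHS negated; negate both sides. So neg: 6*(-x) = -30.
Step 5. [6*(-x) = -30] 6·(inner) — divide through by 6 ⇒ div: -x = -5.
Step 6. [-x = -5] LHS negated; negate both sides. So neg: x = 5.

Answer: x ∈ {5}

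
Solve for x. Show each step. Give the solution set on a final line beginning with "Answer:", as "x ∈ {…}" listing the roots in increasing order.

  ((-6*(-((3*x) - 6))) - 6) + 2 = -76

Step 1. [((-6*(-((3*x) - 6))) - 6) + 2 = -76] the outer +2 inverts by subtracting 2 ⇒ sub: (-6*(-((3*x) - 6))) - 6 = -78.
Step 2. [(-6*(-((3*x) - 6))) - 6 = -78] -6 divides every term; factor it out. So factor: (-((3*x) - 6)) + 1 = 13.
Step 3. [(-((3*x) - 6)) + 1 = 13] peel the +1: subtract 1 from each side, so sub: -((3*x) - 6) = 12.
Step 4. [-((3*x) - 6) = 12] LHS negated; negate both sides, so neg: (3*x) - 6 = -12.
Step 5. [(3*x) - 6 = -12] 3 | LHS and 3 | -12: pull 3 out. So factor: x - 2 = -4.
Step 6. [x - 2 = -4] -2 is outermost — add 2 both sides, so sub: x = -2.

Answer: x ∈ {-2}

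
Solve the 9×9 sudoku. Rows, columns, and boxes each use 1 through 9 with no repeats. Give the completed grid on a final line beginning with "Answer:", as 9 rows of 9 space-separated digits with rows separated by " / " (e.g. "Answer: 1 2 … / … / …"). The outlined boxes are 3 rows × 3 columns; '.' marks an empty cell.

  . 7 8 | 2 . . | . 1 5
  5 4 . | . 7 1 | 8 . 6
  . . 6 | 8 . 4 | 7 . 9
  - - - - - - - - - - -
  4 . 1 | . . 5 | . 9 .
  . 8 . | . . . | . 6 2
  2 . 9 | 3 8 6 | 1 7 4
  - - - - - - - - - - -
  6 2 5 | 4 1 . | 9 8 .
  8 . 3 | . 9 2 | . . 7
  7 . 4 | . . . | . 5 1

Step 1. [r4c7∈{3}] r4c7 is down to just 3 ⇒ r4c7=3.
Step 2. [r3c2∈{1,3}] r3c2 is the only open cell in col 2 admitting 3 ⇒ r3c2=3.
Step 3. [r9c4∈{6}] nothing but 6 survives at r9c4. So r9c4=6.
Step 4. [r9c5∈{3}] only 3 remains possible at r9c5 ⇒ r9c5=3.
Step 5. [r2c4∈{9}] r2c4 is down to just 9. So r2c4=9.
Step 6. [r4c4∈{7}] only 7 remains possible at r4c4. So r4c4=7.
Step 7. [r8c8∈{4}] only 4 remains possible at r8c8. So r8c8=4.
Step 8. [r3c8∈{2}] nothing but 2 survives at r3c8, so r3c8=2.
Step 9. [r2c3∈{2}] r2c3 is down to just 2 ⇒ r2c3=2.
Step 10. [r5c7∈{5}] only 5 remains possible at r5c7, so r5c7=5.
Step 11. [r6c2∈{5}] r6c2 has the single candidate 5 ⇒ r6c2=5.
Step 12. [r5c4∈{1}] r5c4 is down to just 1. So r5c4=1.
Step 13. [r5c3∈{7}] r5c3 is down to just 7. So r5c3=7.
Step 14. [r8c2∈{1}] r8c2 is down to just 1, so r8c2=1.
Step 15. [r8c4∈{5}] nothing but 5 survives at r8c4. So r8c4=5.
Step 16. [r8c7∈{6}] r8c7 is down to just 6. So r8c7=6.
Step 17. [r9c7∈{2}] r9c7 is down to just 2. So r9c7=2.
Step 18. [r4c2∈{6}] r4c2's peers cover all but 6 ⇒ r4c2=6.
Step 19. [r9c6∈{8}] r9c6 is down to just 8, so r9c6=8.
Step 20. [r1c5∈{6}] only 6 remains possible at r1c5, so r1c5=6.
Step 21. [r9c2∈{9}] r9c2 is down to just 9, so r9c2=9.
Step 22. [r7c6∈{7}] r7c6 has the single candidate 7, so r7c6=7.
Step 23. [r5c5∈{4}] r5c5 has the single candidate 4, so r5c5=4.
Step 24. [r5c6∈{9}] r5c6 is down to just 9 ⇒ r5c6=9.
Step 25. [r4c5∈{2}] nothing but 2 survives at r4c5, so r4c5=2.
Step 26. [r5c1∈{3}] r5c1 is down to just 3, so r5c1=3.
Step 27. [r1c7∈{4}] r1c7's peers cover all but 4, so r1c7=4.
Step 28. [r3c5∈{5}] r3c5 is down to just 5, so r3c5=5.
Step 29. [r2c8∈{3}] r2c8's peers cover all but 3, so r2c8=3.
Step 30. [r7c9∈{3}] r7c9 is down to just 3 ⇒ r7c9=3.
Step 31. [r3c1∈{1}] only 1 remains possible at r3c1 ⇒ r3c1=1.
Step 32. [r1c6∈{3}] nothing but 3 survives at r1c6 ⇒ r1c6=3.
Step 33. [r1c1∈{9}] only 9 remains possible at r1c1 ⇒ r1c1=9.
Step 34. [r4c9∈{8}] r4c9's peers cover all but 8 ⇒ r4c9=8.

Answer: 9 7 8 2 6 3 4 1 5 / 5 4 2 9 7 1 8 3 6 / 1 3 6 8 5 4 7 2 9 / 4 6 1 7 2 5 3 9 8 / 3 8 7 1 4 9 5 6 2 / 2 5 9 3 8 6 1 7 4 / 6 2 5 4 1 7 9 8 3 / 8 1 3 5 9 2 6 4 7 / 7 9 4 6 3 8 2 5 1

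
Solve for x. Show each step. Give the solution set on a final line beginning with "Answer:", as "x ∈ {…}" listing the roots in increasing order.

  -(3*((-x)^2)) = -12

Step 1. [-(3*((-x)^2)) = -12] leading − — multiply by −1 ⇒ neg: 3*((-x)^2) = 12.
Step 2. [3*((-x)^2) = 12] LHS = 3·(…); ÷3 both sides, so div: (-x)^2 = 4.
Step 3. [(-x)^2 = 4] √ both sides: 4 ≥ 0 gives two branches ⇒ sqrt: -x = 2 or -2.
Step 4. [-x = 2 or -2] LHS negated; negate both sides, so neg: x = -2 or 2.

Answer: x ∈ {-2, 2}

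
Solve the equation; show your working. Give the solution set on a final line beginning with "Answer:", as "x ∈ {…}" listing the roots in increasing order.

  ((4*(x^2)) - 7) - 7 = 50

Step 1. [((4*(x^2)) - 7) - 7 = 50] 7 comes off first (add 7), so sub: (4*(x^2)) - 7 = 57.
Step 2. [(4*(x^2)) - 7 = 57] peel the -7: add 7 from each side, so sub: 4*(x^2) = 64.
Step 3. [4*(x^2) = 64] LHS = 4·(…); ÷4 both sides, so div: x^2 = 16.
Step 4. [x^2 = 16] √ both sides: 16 ≥ 0 gives two branches, so sqrt: x = 4 or -4.

Answer: x ∈ {-4, 4}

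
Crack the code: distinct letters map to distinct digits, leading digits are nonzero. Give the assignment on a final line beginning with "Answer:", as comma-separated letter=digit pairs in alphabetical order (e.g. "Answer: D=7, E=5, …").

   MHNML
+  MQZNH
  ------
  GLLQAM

Step 1. [G] the sum has 6 digits but both addends have 5; that extra leading digit G is the final carry, namely 1. So G=1.
Step 2. [col 1: L + H ≡ M (mod 10)] no forcing yet in column 1 (carry-in 0); L=4 is free and consistent — try it ⇒ L=4.
Step 3. [col 1: L + H ≡ M (mod 10)] several values work for H in column 1 (L + H ≡ M (mod 10), carry-in 0); try H=3 ⇒ H=3.
Step 4. [col 1: L + H ≡ M (mod 10)] column 1 reads L+H+carry(0)=M with L=4, H=3; with digits 1,3,4 already taken and all letters distinct, the only value for M is 7. So M=7.
Step 5. [col 2: M + N ≡ A (mod 10)] column 2 (M + N ≡ A (mod 10), carry-in 0) doesn't pin A yet; pick A=9 and continue, so A=9.
Step 6. [col 2: M + N ≡ A (mod 10)] from column 2 (M=7, A=9, carry-in 0, digits 1,3,4,7,9 already taken and all letters distinct): N must equal 2. So N=2.
Step 7. [col 3: N + Z ≡ Q (mod 10)] Q=0 is one option consistent with column 3 (N + Z ≡ Q (mod 10), carry-in 0) — take it ⇒ Q=0.
Step 8. [col 3: N + Z ≡ Q (mod 10)] column 3: given N=2, Q=0, carry-in 0, and digits 0,1,2,3,4,7,9 already taken and all letters distinct, N+Z≡Q (mod 10) forces Z=8. So Z=8.

Answer: A=9, G=1, H=3, L=4, M=7, N=2, Q=0, Z=8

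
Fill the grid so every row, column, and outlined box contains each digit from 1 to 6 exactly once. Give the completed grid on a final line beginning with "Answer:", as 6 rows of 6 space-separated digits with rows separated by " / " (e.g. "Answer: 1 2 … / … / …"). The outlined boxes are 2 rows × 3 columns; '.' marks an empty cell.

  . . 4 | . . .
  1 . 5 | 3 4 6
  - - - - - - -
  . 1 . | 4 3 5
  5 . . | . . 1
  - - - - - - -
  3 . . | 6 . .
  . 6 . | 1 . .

Step 1. [r6c3∈{2}] r6c3's peers cover all but 2, so r6c3=2.
Step 2. [r1c6∈{2}] r1c6 has the single candidate 2, so r1c6=2.
Step 3. [r4c2∈{2,3,4}] r4c2 is the only open cell in row 4 admitting 4, so r4c2=4.
Step 4. [r6c5∈{5}] only 5 remains possible at r6c5. So r6c5=5.
Step 5. [r4c5∈{2,6}] 6 has one home in col 5: r4c5. So r4c5=6.
Step 6. [r6c1∈{4}] r6c1's peers cover all but 4 ⇒ r6c1=4.
Step 7. [r3c3∈{6}] r3c3 is down to just 6 ⇒ r3c3=6.
Step 8. [r3c1∈{2}] only 2 remains possible at r3c1, so r3c1=2.
Step 9. [r1c4∈{5}] only 5 remains possible at r1c4, so r1c4=5.
Step 10. [r1c5∈{1}] r1c5 is down to just 1. So r1c5=1.
Step 11. [r4c4∈{2}] only 2 remains possible at r4c4. So r4c4=2.
Step 12. [r5c2∈{5}] r5c2's peers cover all but 5, so r5c2=5.
Step 13. [r5c5∈{2}] only 2 remains possible at r5c5 ⇒ r5c5=2.
Step 14. [r6c6∈{3}] r6c6 is down to just 3, so r6c6=3.
Step 15. [r2c2∈{2}] nothing but 2 survives at r2c2 ⇒ r2c2=2.
Step 16. [r1c2∈{3}] r1c2 has the single candidate 3 ⇒ r1c2=3.
Step 17. [r5c3∈{1}] r5c3 is down to just 1. So r5c3=1.
Step 18. [r5c6∈{4}] only 4 remains possible at r5c6, so r5c6=4.
Step 19. [r1c1∈{6}] r1c1 has the single candidate 6. So r1c1=6.
Step 20. [r4c3∈{3}] r4c3's peers cover all but 3 ⇒ r4c3=3.

Answer: 6 3 4 5 1 2 / 1 2 5 3 4 6 / 2 1 6 4 3 5 / 5 4 3 2 6 1 / 3 5 1 6 2 4 / 4 6 2 1 5 3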